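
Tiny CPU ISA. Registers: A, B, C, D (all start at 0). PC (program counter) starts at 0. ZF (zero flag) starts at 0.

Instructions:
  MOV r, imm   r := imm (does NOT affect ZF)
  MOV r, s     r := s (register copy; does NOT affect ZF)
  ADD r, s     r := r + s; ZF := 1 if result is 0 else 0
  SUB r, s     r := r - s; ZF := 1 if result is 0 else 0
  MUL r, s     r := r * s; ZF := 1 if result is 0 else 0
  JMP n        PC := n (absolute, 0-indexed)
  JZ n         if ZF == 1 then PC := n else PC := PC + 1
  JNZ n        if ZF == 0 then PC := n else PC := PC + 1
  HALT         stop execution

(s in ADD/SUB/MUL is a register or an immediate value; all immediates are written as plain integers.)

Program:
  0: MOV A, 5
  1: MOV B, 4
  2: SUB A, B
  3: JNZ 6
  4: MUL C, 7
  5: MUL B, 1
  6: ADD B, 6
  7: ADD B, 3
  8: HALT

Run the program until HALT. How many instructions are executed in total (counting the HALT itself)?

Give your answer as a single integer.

Step 1: PC=0 exec 'MOV A, 5'. After: A=5 B=0 C=0 D=0 ZF=0 PC=1
Step 2: PC=1 exec 'MOV B, 4'. After: A=5 B=4 C=0 D=0 ZF=0 PC=2
Step 3: PC=2 exec 'SUB A, B'. After: A=1 B=4 C=0 D=0 ZF=0 PC=3
Step 4: PC=3 exec 'JNZ 6'. After: A=1 B=4 C=0 D=0 ZF=0 PC=6
Step 5: PC=6 exec 'ADD B, 6'. After: A=1 B=10 C=0 D=0 ZF=0 PC=7
Step 6: PC=7 exec 'ADD B, 3'. After: A=1 B=13 C=0 D=0 ZF=0 PC=8
Step 7: PC=8 exec 'HALT'. After: A=1 B=13 C=0 D=0 ZF=0 PC=8 HALTED
Total instructions executed: 7

Answer: 7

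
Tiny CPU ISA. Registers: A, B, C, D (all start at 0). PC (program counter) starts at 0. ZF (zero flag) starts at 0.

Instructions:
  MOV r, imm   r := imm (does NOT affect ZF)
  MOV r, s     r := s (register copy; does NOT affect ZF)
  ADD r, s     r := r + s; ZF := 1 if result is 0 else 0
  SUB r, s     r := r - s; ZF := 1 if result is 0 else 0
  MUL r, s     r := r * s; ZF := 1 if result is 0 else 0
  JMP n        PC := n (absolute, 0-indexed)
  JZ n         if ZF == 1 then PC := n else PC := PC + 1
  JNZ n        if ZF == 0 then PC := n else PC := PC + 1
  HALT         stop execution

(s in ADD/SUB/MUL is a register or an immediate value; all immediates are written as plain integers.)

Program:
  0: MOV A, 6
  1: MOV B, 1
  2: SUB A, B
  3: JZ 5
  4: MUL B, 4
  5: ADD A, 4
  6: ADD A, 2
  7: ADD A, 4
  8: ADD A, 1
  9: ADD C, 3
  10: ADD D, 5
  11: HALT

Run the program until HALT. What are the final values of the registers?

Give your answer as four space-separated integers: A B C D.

Step 1: PC=0 exec 'MOV A, 6'. After: A=6 B=0 C=0 D=0 ZF=0 PC=1
Step 2: PC=1 exec 'MOV B, 1'. After: A=6 B=1 C=0 D=0 ZF=0 PC=2
Step 3: PC=2 exec 'SUB A, B'. After: A=5 B=1 C=0 D=0 ZF=0 PC=3
Step 4: PC=3 exec 'JZ 5'. After: A=5 B=1 C=0 D=0 ZF=0 PC=4
Step 5: PC=4 exec 'MUL B, 4'. After: A=5 B=4 C=0 D=0 ZF=0 PC=5
Step 6: PC=5 exec 'ADD A, 4'. After: A=9 B=4 C=0 D=0 ZF=0 PC=6
Step 7: PC=6 exec 'ADD A, 2'. After: A=11 B=4 C=0 D=0 ZF=0 PC=7
Step 8: PC=7 exec 'ADD A, 4'. After: A=15 B=4 C=0 D=0 ZF=0 PC=8
Step 9: PC=8 exec 'ADD A, 1'. After: A=16 B=4 C=0 D=0 ZF=0 PC=9
Step 10: PC=9 exec 'ADD C, 3'. After: A=16 B=4 C=3 D=0 ZF=0 PC=10
Step 11: PC=10 exec 'ADD D, 5'. After: A=16 B=4 C=3 D=5 ZF=0 PC=11
Step 12: PC=11 exec 'HALT'. After: A=16 B=4 C=3 D=5 ZF=0 PC=11 HALTED

Answer: 16 4 3 5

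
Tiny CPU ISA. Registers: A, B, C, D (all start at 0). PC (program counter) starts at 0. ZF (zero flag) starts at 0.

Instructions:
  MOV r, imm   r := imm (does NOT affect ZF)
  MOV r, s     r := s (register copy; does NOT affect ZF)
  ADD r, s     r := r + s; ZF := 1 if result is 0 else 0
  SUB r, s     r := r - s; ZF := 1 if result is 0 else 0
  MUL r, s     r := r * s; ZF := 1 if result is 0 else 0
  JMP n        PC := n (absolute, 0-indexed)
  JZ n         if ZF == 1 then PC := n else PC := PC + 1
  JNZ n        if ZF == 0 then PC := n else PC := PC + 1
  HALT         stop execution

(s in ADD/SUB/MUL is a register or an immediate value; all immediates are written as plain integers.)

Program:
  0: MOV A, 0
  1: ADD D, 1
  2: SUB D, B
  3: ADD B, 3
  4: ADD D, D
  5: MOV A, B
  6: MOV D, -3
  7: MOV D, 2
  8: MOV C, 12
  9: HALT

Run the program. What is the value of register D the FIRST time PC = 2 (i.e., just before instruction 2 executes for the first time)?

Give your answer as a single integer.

Step 1: PC=0 exec 'MOV A, 0'. After: A=0 B=0 C=0 D=0 ZF=0 PC=1
Step 2: PC=1 exec 'ADD D, 1'. After: A=0 B=0 C=0 D=1 ZF=0 PC=2
First time PC=2: D=1

1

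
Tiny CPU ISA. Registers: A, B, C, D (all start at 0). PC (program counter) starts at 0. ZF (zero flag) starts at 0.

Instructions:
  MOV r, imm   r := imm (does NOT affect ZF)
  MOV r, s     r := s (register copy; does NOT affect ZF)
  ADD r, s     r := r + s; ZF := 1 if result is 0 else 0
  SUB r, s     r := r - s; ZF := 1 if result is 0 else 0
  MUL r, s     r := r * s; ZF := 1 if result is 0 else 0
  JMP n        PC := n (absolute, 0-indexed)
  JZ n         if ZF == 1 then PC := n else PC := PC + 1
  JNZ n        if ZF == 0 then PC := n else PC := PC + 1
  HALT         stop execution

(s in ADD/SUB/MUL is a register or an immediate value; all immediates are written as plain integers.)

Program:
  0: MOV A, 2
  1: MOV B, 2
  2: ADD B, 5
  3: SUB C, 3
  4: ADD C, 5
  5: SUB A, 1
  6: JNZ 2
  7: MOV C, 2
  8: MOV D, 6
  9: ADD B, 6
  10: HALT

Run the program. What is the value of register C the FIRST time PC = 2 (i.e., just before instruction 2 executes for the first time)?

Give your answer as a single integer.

Step 1: PC=0 exec 'MOV A, 2'. After: A=2 B=0 C=0 D=0 ZF=0 PC=1
Step 2: PC=1 exec 'MOV B, 2'. After: A=2 B=2 C=0 D=0 ZF=0 PC=2
First time PC=2: C=0

0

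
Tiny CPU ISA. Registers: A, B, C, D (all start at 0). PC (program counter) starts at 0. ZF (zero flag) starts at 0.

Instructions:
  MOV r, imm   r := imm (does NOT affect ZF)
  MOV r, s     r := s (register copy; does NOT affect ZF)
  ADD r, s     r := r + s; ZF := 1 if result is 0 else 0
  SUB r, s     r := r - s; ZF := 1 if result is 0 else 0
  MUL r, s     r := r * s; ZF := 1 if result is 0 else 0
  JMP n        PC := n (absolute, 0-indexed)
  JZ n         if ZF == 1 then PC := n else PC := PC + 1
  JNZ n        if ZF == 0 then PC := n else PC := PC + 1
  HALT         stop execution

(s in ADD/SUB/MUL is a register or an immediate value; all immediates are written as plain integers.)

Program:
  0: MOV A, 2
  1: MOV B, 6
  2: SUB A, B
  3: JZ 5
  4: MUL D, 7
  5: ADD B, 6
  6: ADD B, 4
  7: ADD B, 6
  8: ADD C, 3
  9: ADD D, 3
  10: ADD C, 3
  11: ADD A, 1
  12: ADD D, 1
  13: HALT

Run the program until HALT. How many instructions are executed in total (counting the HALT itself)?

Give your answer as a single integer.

Step 1: PC=0 exec 'MOV A, 2'. After: A=2 B=0 C=0 D=0 ZF=0 PC=1
Step 2: PC=1 exec 'MOV B, 6'. After: A=2 B=6 C=0 D=0 ZF=0 PC=2
Step 3: PC=2 exec 'SUB A, B'. After: A=-4 B=6 C=0 D=0 ZF=0 PC=3
Step 4: PC=3 exec 'JZ 5'. After: A=-4 B=6 C=0 D=0 ZF=0 PC=4
Step 5: PC=4 exec 'MUL D, 7'. After: A=-4 B=6 C=0 D=0 ZF=1 PC=5
Step 6: PC=5 exec 'ADD B, 6'. After: A=-4 B=12 C=0 D=0 ZF=0 PC=6
Step 7: PC=6 exec 'ADD B, 4'. After: A=-4 B=16 C=0 D=0 ZF=0 PC=7
Step 8: PC=7 exec 'ADD B, 6'. After: A=-4 B=22 C=0 D=0 ZF=0 PC=8
Step 9: PC=8 exec 'ADD C, 3'. After: A=-4 B=22 C=3 D=0 ZF=0 PC=9
Step 10: PC=9 exec 'ADD D, 3'. After: A=-4 B=22 C=3 D=3 ZF=0 PC=10
Step 11: PC=10 exec 'ADD C, 3'. After: A=-4 B=22 C=6 D=3 ZF=0 PC=11
Step 12: PC=11 exec 'ADD A, 1'. After: A=-3 B=22 C=6 D=3 ZF=0 PC=12
Step 13: PC=12 exec 'ADD D, 1'. After: A=-3 B=22 C=6 D=4 ZF=0 PC=13
Step 14: PC=13 exec 'HALT'. After: A=-3 B=22 C=6 D=4 ZF=0 PC=13 HALTED
Total instructions executed: 14

Answer: 14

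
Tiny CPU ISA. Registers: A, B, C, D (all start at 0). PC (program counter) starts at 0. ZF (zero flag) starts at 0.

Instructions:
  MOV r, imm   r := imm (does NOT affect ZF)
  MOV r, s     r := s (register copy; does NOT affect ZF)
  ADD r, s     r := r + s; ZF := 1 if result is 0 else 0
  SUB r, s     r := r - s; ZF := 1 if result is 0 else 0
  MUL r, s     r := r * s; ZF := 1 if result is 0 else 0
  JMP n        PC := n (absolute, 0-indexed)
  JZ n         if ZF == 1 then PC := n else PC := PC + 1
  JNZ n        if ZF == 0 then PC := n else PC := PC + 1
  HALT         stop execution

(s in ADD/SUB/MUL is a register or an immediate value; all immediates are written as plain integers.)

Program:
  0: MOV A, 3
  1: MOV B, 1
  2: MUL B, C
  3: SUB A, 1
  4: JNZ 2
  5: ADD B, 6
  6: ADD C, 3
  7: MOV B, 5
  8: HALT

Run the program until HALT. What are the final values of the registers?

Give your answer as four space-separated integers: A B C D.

Answer: 0 5 3 0

Derivation:
Step 1: PC=0 exec 'MOV A, 3'. After: A=3 B=0 C=0 D=0 ZF=0 PC=1
Step 2: PC=1 exec 'MOV B, 1'. After: A=3 B=1 C=0 D=0 ZF=0 PC=2
Step 3: PC=2 exec 'MUL B, C'. After: A=3 B=0 C=0 D=0 ZF=1 PC=3
Step 4: PC=3 exec 'SUB A, 1'. After: A=2 B=0 C=0 D=0 ZF=0 PC=4
Step 5: PC=4 exec 'JNZ 2'. After: A=2 B=0 C=0 D=0 ZF=0 PC=2
Step 6: PC=2 exec 'MUL B, C'. After: A=2 B=0 C=0 D=0 ZF=1 PC=3
Step 7: PC=3 exec 'SUB A, 1'. After: A=1 B=0 C=0 D=0 ZF=0 PC=4
Step 8: PC=4 exec 'JNZ 2'. After: A=1 B=0 C=0 D=0 ZF=0 PC=2
Step 9: PC=2 exec 'MUL B, C'. After: A=1 B=0 C=0 D=0 ZF=1 PC=3
Step 10: PC=3 exec 'SUB A, 1'. After: A=0 B=0 C=0 D=0 ZF=1 PC=4
Step 11: PC=4 exec 'JNZ 2'. After: A=0 B=0 C=0 D=0 ZF=1 PC=5
Step 12: PC=5 exec 'ADD B, 6'. After: A=0 B=6 C=0 D=0 ZF=0 PC=6
Step 13: PC=6 exec 'ADD C, 3'. After: A=0 B=6 C=3 D=0 ZF=0 PC=7
Step 14: PC=7 exec 'MOV B, 5'. After: A=0 B=5 C=3 D=0 ZF=0 PC=8
Step 15: PC=8 exec 'HALT'. After: A=0 B=5 C=3 D=0 ZF=0 PC=8 HALTED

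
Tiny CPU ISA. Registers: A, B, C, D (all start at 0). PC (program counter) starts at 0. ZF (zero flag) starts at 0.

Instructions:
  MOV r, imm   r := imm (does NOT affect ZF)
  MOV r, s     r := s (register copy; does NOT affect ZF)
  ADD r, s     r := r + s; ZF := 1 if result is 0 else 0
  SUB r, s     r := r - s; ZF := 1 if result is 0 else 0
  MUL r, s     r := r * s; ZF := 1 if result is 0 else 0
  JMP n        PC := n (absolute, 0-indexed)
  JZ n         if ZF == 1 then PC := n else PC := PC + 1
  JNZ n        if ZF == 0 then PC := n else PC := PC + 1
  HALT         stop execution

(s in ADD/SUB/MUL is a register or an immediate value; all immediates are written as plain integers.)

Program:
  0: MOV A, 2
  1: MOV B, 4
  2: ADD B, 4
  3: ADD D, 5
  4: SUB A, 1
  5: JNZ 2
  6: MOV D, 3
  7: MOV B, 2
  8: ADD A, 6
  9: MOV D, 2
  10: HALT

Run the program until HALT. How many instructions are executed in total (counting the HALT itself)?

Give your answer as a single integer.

Step 1: PC=0 exec 'MOV A, 2'. After: A=2 B=0 C=0 D=0 ZF=0 PC=1
Step 2: PC=1 exec 'MOV B, 4'. After: A=2 B=4 C=0 D=0 ZF=0 PC=2
Step 3: PC=2 exec 'ADD B, 4'. After: A=2 B=8 C=0 D=0 ZF=0 PC=3
Step 4: PC=3 exec 'ADD D, 5'. After: A=2 B=8 C=0 D=5 ZF=0 PC=4
Step 5: PC=4 exec 'SUB A, 1'. After: A=1 B=8 C=0 D=5 ZF=0 PC=5
Step 6: PC=5 exec 'JNZ 2'. After: A=1 B=8 C=0 D=5 ZF=0 PC=2
Step 7: PC=2 exec 'ADD B, 4'. After: A=1 B=12 C=0 D=5 ZF=0 PC=3
Step 8: PC=3 exec 'ADD D, 5'. After: A=1 B=12 C=0 D=10 ZF=0 PC=4
Step 9: PC=4 exec 'SUB A, 1'. After: A=0 B=12 C=0 D=10 ZF=1 PC=5
Step 10: PC=5 exec 'JNZ 2'. After: A=0 B=12 C=0 D=10 ZF=1 PC=6
Step 11: PC=6 exec 'MOV D, 3'. After: A=0 B=12 C=0 D=3 ZF=1 PC=7
Step 12: PC=7 exec 'MOV B, 2'. After: A=0 B=2 C=0 D=3 ZF=1 PC=8
Step 13: PC=8 exec 'ADD A, 6'. After: A=6 B=2 C=0 D=3 ZF=0 PC=9
Step 14: PC=9 exec 'MOV D, 2'. After: A=6 B=2 C=0 D=2 ZF=0 PC=10
Step 15: PC=10 exec 'HALT'. After: A=6 B=2 C=0 D=2 ZF=0 PC=10 HALTED
Total instructions executed: 15

Answer: 15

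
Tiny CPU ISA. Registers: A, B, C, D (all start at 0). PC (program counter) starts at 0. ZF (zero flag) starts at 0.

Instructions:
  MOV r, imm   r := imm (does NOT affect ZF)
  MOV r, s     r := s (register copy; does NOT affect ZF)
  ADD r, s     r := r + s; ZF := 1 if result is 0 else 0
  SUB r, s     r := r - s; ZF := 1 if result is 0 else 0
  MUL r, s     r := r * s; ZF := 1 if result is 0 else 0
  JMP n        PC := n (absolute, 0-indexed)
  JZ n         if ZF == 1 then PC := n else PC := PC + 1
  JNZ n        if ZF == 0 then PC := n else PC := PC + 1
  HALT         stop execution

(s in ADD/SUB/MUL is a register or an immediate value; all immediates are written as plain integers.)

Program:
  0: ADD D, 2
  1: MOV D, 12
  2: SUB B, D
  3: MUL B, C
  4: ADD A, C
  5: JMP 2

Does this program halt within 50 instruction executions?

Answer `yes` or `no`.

Step 1: PC=0 exec 'ADD D, 2'. After: A=0 B=0 C=0 D=2 ZF=0 PC=1
Step 2: PC=1 exec 'MOV D, 12'. After: A=0 B=0 C=0 D=12 ZF=0 PC=2
Step 3: PC=2 exec 'SUB B, D'. After: A=0 B=-12 C=0 D=12 ZF=0 PC=3
Step 4: PC=3 exec 'MUL B, C'. After: A=0 B=0 C=0 D=12 ZF=1 PC=4
Step 5: PC=4 exec 'ADD A, C'. After: A=0 B=0 C=0 D=12 ZF=1 PC=5
Step 6: PC=5 exec 'JMP 2'. After: A=0 B=0 C=0 D=12 ZF=1 PC=2
Step 7: PC=2 exec 'SUB B, D'. After: A=0 B=-12 C=0 D=12 ZF=0 PC=3
State after step 7 equals state after step 3: the program is in a cycle of length 4 and will never halt.

Answer: no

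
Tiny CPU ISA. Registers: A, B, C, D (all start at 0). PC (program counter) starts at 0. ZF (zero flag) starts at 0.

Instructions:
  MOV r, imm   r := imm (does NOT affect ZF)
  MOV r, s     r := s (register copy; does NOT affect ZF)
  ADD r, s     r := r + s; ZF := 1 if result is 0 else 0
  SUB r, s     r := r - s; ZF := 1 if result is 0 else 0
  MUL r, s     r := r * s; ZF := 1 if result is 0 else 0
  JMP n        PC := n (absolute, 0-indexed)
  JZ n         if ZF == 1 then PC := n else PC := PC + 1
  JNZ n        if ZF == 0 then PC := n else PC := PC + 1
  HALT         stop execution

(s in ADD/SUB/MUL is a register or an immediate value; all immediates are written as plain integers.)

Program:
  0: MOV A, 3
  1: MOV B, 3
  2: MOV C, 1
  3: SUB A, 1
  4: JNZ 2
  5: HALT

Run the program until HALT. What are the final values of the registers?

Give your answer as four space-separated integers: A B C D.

Step 1: PC=0 exec 'MOV A, 3'. After: A=3 B=0 C=0 D=0 ZF=0 PC=1
Step 2: PC=1 exec 'MOV B, 3'. After: A=3 B=3 C=0 D=0 ZF=0 PC=2
Step 3: PC=2 exec 'MOV C, 1'. After: A=3 B=3 C=1 D=0 ZF=0 PC=3
Step 4: PC=3 exec 'SUB A, 1'. After: A=2 B=3 C=1 D=0 ZF=0 PC=4
Step 5: PC=4 exec 'JNZ 2'. After: A=2 B=3 C=1 D=0 ZF=0 PC=2
Step 6: PC=2 exec 'MOV C, 1'. After: A=2 B=3 C=1 D=0 ZF=0 PC=3
Step 7: PC=3 exec 'SUB A, 1'. After: A=1 B=3 C=1 D=0 ZF=0 PC=4
Step 8: PC=4 exec 'JNZ 2'. After: A=1 B=3 C=1 D=0 ZF=0 PC=2
Step 9: PC=2 exec 'MOV C, 1'. After: A=1 B=3 C=1 D=0 ZF=0 PC=3
Step 10: PC=3 exec 'SUB A, 1'. After: A=0 B=3 C=1 D=0 ZF=1 PC=4
Step 11: PC=4 exec 'JNZ 2'. After: A=0 B=3 C=1 D=0 ZF=1 PC=5
Step 12: PC=5 exec 'HALT'. After: A=0 B=3 C=1 D=0 ZF=1 PC=5 HALTED

Answer: 0 3 1 0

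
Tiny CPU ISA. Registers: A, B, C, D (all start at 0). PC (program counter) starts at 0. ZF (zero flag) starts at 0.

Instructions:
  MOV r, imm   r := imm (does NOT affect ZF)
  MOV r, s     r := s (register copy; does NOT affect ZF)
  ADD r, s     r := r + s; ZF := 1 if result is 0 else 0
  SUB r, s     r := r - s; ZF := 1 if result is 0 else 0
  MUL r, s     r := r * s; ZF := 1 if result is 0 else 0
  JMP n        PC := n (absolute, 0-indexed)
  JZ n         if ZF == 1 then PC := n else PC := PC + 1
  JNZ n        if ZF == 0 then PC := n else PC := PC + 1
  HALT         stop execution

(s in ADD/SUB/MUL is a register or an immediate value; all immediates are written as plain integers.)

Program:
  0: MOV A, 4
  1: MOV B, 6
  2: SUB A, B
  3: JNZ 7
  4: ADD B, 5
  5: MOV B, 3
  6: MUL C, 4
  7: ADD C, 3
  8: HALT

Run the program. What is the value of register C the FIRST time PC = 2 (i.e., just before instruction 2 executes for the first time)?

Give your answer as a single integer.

Step 1: PC=0 exec 'MOV A, 4'. After: A=4 B=0 C=0 D=0 ZF=0 PC=1
Step 2: PC=1 exec 'MOV B, 6'. After: A=4 B=6 C=0 D=0 ZF=0 PC=2
First time PC=2: C=0

0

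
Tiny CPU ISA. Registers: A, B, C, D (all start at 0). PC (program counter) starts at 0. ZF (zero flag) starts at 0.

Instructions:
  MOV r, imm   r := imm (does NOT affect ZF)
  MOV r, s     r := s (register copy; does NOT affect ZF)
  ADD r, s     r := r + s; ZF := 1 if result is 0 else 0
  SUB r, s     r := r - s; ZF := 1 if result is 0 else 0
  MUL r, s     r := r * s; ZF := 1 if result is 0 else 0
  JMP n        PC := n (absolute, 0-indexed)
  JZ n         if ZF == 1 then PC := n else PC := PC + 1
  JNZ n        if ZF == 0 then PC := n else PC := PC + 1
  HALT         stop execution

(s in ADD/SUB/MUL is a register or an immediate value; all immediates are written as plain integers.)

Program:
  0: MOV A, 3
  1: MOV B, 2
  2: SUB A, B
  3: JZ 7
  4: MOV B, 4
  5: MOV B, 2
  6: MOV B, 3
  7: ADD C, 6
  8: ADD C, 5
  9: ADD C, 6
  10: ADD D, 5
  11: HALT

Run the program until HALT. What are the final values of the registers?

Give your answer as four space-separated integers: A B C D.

Step 1: PC=0 exec 'MOV A, 3'. After: A=3 B=0 C=0 D=0 ZF=0 PC=1
Step 2: PC=1 exec 'MOV B, 2'. After: A=3 B=2 C=0 D=0 ZF=0 PC=2
Step 3: PC=2 exec 'SUB A, B'. After: A=1 B=2 C=0 D=0 ZF=0 PC=3
Step 4: PC=3 exec 'JZ 7'. After: A=1 B=2 C=0 D=0 ZF=0 PC=4
Step 5: PC=4 exec 'MOV B, 4'. After: A=1 B=4 C=0 D=0 ZF=0 PC=5
Step 6: PC=5 exec 'MOV B, 2'. After: A=1 B=2 C=0 D=0 ZF=0 PC=6
Step 7: PC=6 exec 'MOV B, 3'. After: A=1 B=3 C=0 D=0 ZF=0 PC=7
Step 8: PC=7 exec 'ADD C, 6'. After: A=1 B=3 C=6 D=0 ZF=0 PC=8
Step 9: PC=8 exec 'ADD C, 5'. After: A=1 B=3 C=11 D=0 ZF=0 PC=9
Step 10: PC=9 exec 'ADD C, 6'. After: A=1 B=3 C=17 D=0 ZF=0 PC=10
Step 11: PC=10 exec 'ADD D, 5'. After: A=1 B=3 C=17 D=5 ZF=0 PC=11
Step 12: PC=11 exec 'HALT'. After: A=1 B=3 C=17 D=5 ZF=0 PC=11 HALTED

Answer: 1 3 17 5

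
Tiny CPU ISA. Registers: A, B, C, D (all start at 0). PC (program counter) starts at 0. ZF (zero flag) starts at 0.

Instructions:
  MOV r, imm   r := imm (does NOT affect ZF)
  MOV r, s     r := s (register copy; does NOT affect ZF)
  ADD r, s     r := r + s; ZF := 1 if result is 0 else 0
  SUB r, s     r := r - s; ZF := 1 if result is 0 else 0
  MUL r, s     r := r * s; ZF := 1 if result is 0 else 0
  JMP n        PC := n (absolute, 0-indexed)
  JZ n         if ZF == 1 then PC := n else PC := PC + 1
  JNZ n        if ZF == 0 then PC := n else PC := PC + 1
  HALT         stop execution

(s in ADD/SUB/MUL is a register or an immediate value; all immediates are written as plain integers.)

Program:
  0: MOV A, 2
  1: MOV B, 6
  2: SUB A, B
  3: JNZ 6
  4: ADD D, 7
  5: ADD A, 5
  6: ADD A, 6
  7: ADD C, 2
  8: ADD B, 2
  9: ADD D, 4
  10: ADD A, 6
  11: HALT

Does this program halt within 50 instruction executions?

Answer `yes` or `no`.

Answer: yes

Derivation:
Step 1: PC=0 exec 'MOV A, 2'. After: A=2 B=0 C=0 D=0 ZF=0 PC=1
Step 2: PC=1 exec 'MOV B, 6'. After: A=2 B=6 C=0 D=0 ZF=0 PC=2
Step 3: PC=2 exec 'SUB A, B'. After: A=-4 B=6 C=0 D=0 ZF=0 PC=3
Step 4: PC=3 exec 'JNZ 6'. After: A=-4 B=6 C=0 D=0 ZF=0 PC=6
Step 5: PC=6 exec 'ADD A, 6'. After: A=2 B=6 C=0 D=0 ZF=0 PC=7
Step 6: PC=7 exec 'ADD C, 2'. After: A=2 B=6 C=2 D=0 ZF=0 PC=8
Step 7: PC=8 exec 'ADD B, 2'. After: A=2 B=8 C=2 D=0 ZF=0 PC=9
Step 8: PC=9 exec 'ADD D, 4'. After: A=2 B=8 C=2 D=4 ZF=0 PC=10
Step 9: PC=10 exec 'ADD A, 6'. After: A=8 B=8 C=2 D=4 ZF=0 PC=11
Step 10: PC=11 exec 'HALT'. After: A=8 B=8 C=2 D=4 ZF=0 PC=11 HALTED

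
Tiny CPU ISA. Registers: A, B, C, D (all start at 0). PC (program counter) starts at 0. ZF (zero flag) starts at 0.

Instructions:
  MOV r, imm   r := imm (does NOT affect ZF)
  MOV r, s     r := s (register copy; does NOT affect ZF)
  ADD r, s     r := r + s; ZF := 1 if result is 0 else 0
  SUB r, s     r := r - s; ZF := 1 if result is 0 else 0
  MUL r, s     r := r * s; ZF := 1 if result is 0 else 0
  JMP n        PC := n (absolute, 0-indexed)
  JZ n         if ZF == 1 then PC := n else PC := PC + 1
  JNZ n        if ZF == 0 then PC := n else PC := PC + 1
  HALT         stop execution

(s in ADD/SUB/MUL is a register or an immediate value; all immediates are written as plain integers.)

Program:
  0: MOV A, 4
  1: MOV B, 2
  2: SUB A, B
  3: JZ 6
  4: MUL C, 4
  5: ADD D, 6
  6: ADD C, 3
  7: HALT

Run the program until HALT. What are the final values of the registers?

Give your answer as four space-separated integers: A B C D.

Step 1: PC=0 exec 'MOV A, 4'. After: A=4 B=0 C=0 D=0 ZF=0 PC=1
Step 2: PC=1 exec 'MOV B, 2'. After: A=4 B=2 C=0 D=0 ZF=0 PC=2
Step 3: PC=2 exec 'SUB A, B'. After: A=2 B=2 C=0 D=0 ZF=0 PC=3
Step 4: PC=3 exec 'JZ 6'. After: A=2 B=2 C=0 D=0 ZF=0 PC=4
Step 5: PC=4 exec 'MUL C, 4'. After: A=2 B=2 C=0 D=0 ZF=1 PC=5
Step 6: PC=5 exec 'ADD D, 6'. After: A=2 B=2 C=0 D=6 ZF=0 PC=6
Step 7: PC=6 exec 'ADD C, 3'. After: A=2 B=2 C=3 D=6 ZF=0 PC=7
Step 8: PC=7 exec 'HALT'. After: A=2 B=2 C=3 D=6 ZF=0 PC=7 HALTED

Answer: 2 2 3 6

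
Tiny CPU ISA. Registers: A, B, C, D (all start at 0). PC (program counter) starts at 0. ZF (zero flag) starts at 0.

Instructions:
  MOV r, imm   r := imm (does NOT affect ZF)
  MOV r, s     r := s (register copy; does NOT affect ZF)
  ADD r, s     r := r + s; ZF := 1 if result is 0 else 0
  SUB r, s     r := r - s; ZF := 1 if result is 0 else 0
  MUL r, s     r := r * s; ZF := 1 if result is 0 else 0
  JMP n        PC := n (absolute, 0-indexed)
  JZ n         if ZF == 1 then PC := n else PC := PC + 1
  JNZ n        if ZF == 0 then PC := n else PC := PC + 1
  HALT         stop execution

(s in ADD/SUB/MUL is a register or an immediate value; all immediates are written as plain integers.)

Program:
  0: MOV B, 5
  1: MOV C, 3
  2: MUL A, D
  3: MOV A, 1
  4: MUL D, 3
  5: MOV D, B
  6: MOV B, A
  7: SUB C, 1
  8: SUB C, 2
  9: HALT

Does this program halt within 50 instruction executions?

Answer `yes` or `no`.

Answer: yes

Derivation:
Step 1: PC=0 exec 'MOV B, 5'. After: A=0 B=5 C=0 D=0 ZF=0 PC=1
Step 2: PC=1 exec 'MOV C, 3'. After: A=0 B=5 C=3 D=0 ZF=0 PC=2
Step 3: PC=2 exec 'MUL A, D'. After: A=0 B=5 C=3 D=0 ZF=1 PC=3
Step 4: PC=3 exec 'MOV A, 1'. After: A=1 B=5 C=3 D=0 ZF=1 PC=4
Step 5: PC=4 exec 'MUL D, 3'. After: A=1 B=5 C=3 D=0 ZF=1 PC=5
Step 6: PC=5 exec 'MOV D, B'. After: A=1 B=5 C=3 D=5 ZF=1 PC=6
Step 7: PC=6 exec 'MOV B, A'. After: A=1 B=1 C=3 D=5 ZF=1 PC=7
Step 8: PC=7 exec 'SUB C, 1'. After: A=1 B=1 C=2 D=5 ZF=0 PC=8
Step 9: PC=8 exec 'SUB C, 2'. After: A=1 B=1 C=0 D=5 ZF=1 PC=9
Step 10: PC=9 exec 'HALT'. After: A=1 B=1 C=0 D=5 ZF=1 PC=9 HALTED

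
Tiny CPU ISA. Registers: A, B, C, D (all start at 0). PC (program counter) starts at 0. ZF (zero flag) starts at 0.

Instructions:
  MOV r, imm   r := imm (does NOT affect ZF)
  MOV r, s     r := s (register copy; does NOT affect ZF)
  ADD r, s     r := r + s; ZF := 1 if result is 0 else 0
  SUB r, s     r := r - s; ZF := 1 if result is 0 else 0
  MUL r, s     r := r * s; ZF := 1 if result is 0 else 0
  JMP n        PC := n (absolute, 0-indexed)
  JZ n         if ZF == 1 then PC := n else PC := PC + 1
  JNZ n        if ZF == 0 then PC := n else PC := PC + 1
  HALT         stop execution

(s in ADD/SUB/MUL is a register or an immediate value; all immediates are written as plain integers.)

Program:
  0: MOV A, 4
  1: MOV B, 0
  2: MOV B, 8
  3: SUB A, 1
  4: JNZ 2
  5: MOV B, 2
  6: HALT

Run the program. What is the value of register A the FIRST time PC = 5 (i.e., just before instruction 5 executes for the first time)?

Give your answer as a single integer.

Step 1: PC=0 exec 'MOV A, 4'. After: A=4 B=0 C=0 D=0 ZF=0 PC=1
Step 2: PC=1 exec 'MOV B, 0'. After: A=4 B=0 C=0 D=0 ZF=0 PC=2
Step 3: PC=2 exec 'MOV B, 8'. After: A=4 B=8 C=0 D=0 ZF=0 PC=3
Step 4: PC=3 exec 'SUB A, 1'. After: A=3 B=8 C=0 D=0 ZF=0 PC=4
Step 5: PC=4 exec 'JNZ 2'. After: A=3 B=8 C=0 D=0 ZF=0 PC=2
Step 6: PC=2 exec 'MOV B, 8'. After: A=3 B=8 C=0 D=0 ZF=0 PC=3
Step 7: PC=3 exec 'SUB A, 1'. After: A=2 B=8 C=0 D=0 ZF=0 PC=4
Step 8: PC=4 exec 'JNZ 2'. After: A=2 B=8 C=0 D=0 ZF=0 PC=2
Step 9: PC=2 exec 'MOV B, 8'. After: A=2 B=8 C=0 D=0 ZF=0 PC=3
Step 10: PC=3 exec 'SUB A, 1'. After: A=1 B=8 C=0 D=0 ZF=0 PC=4
Step 11: PC=4 exec 'JNZ 2'. After: A=1 B=8 C=0 D=0 ZF=0 PC=2
Step 12: PC=2 exec 'MOV B, 8'. After: A=1 B=8 C=0 D=0 ZF=0 PC=3
Step 13: PC=3 exec 'SUB A, 1'. After: A=0 B=8 C=0 D=0 ZF=1 PC=4
Step 14: PC=4 exec 'JNZ 2'. After: A=0 B=8 C=0 D=0 ZF=1 PC=5
First time PC=5: A=0

0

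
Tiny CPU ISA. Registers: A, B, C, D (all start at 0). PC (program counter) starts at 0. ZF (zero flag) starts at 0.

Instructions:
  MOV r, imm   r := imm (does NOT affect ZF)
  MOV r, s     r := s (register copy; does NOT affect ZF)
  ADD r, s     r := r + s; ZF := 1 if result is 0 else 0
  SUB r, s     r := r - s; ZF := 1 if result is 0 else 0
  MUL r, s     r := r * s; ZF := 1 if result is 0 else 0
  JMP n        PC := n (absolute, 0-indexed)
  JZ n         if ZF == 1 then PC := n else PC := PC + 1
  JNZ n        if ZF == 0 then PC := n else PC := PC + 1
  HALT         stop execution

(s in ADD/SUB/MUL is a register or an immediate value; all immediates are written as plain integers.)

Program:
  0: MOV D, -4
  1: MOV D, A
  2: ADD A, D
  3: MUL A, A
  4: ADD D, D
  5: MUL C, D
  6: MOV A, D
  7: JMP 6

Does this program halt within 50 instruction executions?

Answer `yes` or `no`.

Answer: no

Derivation:
Step 1: PC=0 exec 'MOV D, -4'. After: A=0 B=0 C=0 D=-4 ZF=0 PC=1
Step 2: PC=1 exec 'MOV D, A'. After: A=0 B=0 C=0 D=0 ZF=0 PC=2
Step 3: PC=2 exec 'ADD A, D'. After: A=0 B=0 C=0 D=0 ZF=1 PC=3
Step 4: PC=3 exec 'MUL A, A'. After: A=0 B=0 C=0 D=0 ZF=1 PC=4
Step 5: PC=4 exec 'ADD D, D'. After: A=0 B=0 C=0 D=0 ZF=1 PC=5
Step 6: PC=5 exec 'MUL C, D'. After: A=0 B=0 C=0 D=0 ZF=1 PC=6
Step 7: PC=6 exec 'MOV A, D'. After: A=0 B=0 C=0 D=0 ZF=1 PC=7
Step 8: PC=7 exec 'JMP 6'. After: A=0 B=0 C=0 D=0 ZF=1 PC=6
State after step 8 equals state after step 6: the program is in a cycle of length 2 and will never halt.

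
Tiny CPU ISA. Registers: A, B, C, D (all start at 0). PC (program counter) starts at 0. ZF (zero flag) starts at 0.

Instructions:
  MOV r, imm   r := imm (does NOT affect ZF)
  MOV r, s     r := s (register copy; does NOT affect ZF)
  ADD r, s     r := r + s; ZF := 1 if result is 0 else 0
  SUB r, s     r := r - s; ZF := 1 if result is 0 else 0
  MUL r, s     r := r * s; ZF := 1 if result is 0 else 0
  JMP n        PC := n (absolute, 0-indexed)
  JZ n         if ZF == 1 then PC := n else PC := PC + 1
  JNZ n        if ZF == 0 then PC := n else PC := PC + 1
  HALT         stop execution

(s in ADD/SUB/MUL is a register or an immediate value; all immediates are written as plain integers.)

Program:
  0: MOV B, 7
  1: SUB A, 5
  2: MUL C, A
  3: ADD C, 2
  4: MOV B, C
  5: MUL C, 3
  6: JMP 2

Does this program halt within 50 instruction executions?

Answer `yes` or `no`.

Step 1: PC=0 exec 'MOV B, 7'. After: A=0 B=7 C=0 D=0 ZF=0 PC=1
Step 2: PC=1 exec 'SUB A, 5'. After: A=-5 B=7 C=0 D=0 ZF=0 PC=2
Step 3: PC=2 exec 'MUL C, A'. After: A=-5 B=7 C=0 D=0 ZF=1 PC=3
Step 4: PC=3 exec 'ADD C, 2'. After: A=-5 B=7 C=2 D=0 ZF=0 PC=4
Step 5: PC=4 exec 'MOV B, C'. After: A=-5 B=2 C=2 D=0 ZF=0 PC=5
Step 6: PC=5 exec 'MUL C, 3'. After: A=-5 B=2 C=6 D=0 ZF=0 PC=6
Step 7: PC=6 exec 'JMP 2'. After: A=-5 B=2 C=6 D=0 ZF=0 PC=2
Step 8: PC=2 exec 'MUL C, A'. After: A=-5 B=2 C=-30 D=0 ZF=0 PC=3
Step 9: PC=3 exec 'ADD C, 2'. After: A=-5 B=2 C=-28 D=0 ZF=0 PC=4
Step 10: PC=4 exec 'MOV B, C'. After: A=-5 B=-28 C=-28 D=0 ZF=0 PC=5
Step 11: PC=5 exec 'MUL C, 3'. After: A=-5 B=-28 C=-84 D=0 ZF=0 PC=6
Step 12: PC=6 exec 'JMP 2'. After: A=-5 B=-28 C=-84 D=0 ZF=0 PC=2
Step 13: PC=2 exec 'MUL C, A'. After: A=-5 B=-28 C=420 D=0 ZF=0 PC=3
Step 14: PC=3 exec 'ADD C, 2'. After: A=-5 B=-28 C=422 D=0 ZF=0 PC=4
Step 15: PC=4 exec 'MOV B, C'. After: A=-5 B=422 C=422 D=0 ZF=0 PC=5
After 50 steps: not halted. PC revisits the same instructions with no path to HALT; will never halt.

Answer: no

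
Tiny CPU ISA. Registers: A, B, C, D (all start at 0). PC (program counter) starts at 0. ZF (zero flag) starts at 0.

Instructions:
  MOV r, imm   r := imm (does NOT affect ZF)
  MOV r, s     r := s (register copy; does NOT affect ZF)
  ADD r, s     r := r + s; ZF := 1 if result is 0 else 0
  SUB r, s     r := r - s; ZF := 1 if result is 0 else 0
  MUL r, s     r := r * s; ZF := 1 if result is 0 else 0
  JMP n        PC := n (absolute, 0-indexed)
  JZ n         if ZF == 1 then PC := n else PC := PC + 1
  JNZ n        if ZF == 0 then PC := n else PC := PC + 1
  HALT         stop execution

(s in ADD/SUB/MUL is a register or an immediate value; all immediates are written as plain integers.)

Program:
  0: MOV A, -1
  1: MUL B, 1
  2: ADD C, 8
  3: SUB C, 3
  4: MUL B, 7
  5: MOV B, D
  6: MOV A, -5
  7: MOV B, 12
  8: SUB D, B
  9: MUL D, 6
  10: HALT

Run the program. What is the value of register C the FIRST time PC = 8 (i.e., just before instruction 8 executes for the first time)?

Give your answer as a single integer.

Step 1: PC=0 exec 'MOV A, -1'. After: A=-1 B=0 C=0 D=0 ZF=0 PC=1
Step 2: PC=1 exec 'MUL B, 1'. After: A=-1 B=0 C=0 D=0 ZF=1 PC=2
Step 3: PC=2 exec 'ADD C, 8'. After: A=-1 B=0 C=8 D=0 ZF=0 PC=3
Step 4: PC=3 exec 'SUB C, 3'. After: A=-1 B=0 C=5 D=0 ZF=0 PC=4
Step 5: PC=4 exec 'MUL B, 7'. After: A=-1 B=0 C=5 D=0 ZF=1 PC=5
Step 6: PC=5 exec 'MOV B, D'. After: A=-1 B=0 C=5 D=0 ZF=1 PC=6
Step 7: PC=6 exec 'MOV A, -5'. After: A=-5 B=0 C=5 D=0 ZF=1 PC=7
Step 8: PC=7 exec 'MOV B, 12'. After: A=-5 B=12 C=5 D=0 ZF=1 PC=8
First time PC=8: C=5

5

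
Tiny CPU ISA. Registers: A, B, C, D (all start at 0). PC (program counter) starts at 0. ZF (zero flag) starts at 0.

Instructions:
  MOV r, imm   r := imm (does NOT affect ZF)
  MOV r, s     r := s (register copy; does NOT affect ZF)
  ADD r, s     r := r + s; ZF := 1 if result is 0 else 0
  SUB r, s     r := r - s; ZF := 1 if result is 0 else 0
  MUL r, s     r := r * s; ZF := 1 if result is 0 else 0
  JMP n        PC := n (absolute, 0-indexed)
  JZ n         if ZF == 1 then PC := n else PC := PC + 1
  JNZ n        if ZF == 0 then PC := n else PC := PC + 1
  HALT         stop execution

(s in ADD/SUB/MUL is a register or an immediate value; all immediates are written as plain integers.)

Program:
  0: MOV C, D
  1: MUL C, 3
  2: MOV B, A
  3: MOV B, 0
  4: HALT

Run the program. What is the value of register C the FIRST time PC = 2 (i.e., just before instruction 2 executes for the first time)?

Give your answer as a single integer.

Step 1: PC=0 exec 'MOV C, D'. After: A=0 B=0 C=0 D=0 ZF=0 PC=1
Step 2: PC=1 exec 'MUL C, 3'. After: A=0 B=0 C=0 D=0 ZF=1 PC=2
First time PC=2: C=0

0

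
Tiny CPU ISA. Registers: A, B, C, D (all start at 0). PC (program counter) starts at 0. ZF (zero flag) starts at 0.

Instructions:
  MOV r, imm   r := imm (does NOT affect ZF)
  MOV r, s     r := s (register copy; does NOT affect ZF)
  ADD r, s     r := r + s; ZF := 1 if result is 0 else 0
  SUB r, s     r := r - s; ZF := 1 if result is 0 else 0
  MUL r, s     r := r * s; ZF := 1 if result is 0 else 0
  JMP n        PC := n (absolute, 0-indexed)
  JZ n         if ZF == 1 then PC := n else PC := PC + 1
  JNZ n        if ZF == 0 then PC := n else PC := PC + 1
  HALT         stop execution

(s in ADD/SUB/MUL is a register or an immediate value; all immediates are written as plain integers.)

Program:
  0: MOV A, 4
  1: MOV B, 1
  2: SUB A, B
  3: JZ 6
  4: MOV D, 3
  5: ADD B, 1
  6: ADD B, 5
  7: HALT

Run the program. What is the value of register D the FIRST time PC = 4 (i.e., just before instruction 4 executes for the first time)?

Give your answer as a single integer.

Step 1: PC=0 exec 'MOV A, 4'. After: A=4 B=0 C=0 D=0 ZF=0 PC=1
Step 2: PC=1 exec 'MOV B, 1'. After: A=4 B=1 C=0 D=0 ZF=0 PC=2
Step 3: PC=2 exec 'SUB A, B'. After: A=3 B=1 C=0 D=0 ZF=0 PC=3
Step 4: PC=3 exec 'JZ 6'. After: A=3 B=1 C=0 D=0 ZF=0 PC=4
First time PC=4: D=0

0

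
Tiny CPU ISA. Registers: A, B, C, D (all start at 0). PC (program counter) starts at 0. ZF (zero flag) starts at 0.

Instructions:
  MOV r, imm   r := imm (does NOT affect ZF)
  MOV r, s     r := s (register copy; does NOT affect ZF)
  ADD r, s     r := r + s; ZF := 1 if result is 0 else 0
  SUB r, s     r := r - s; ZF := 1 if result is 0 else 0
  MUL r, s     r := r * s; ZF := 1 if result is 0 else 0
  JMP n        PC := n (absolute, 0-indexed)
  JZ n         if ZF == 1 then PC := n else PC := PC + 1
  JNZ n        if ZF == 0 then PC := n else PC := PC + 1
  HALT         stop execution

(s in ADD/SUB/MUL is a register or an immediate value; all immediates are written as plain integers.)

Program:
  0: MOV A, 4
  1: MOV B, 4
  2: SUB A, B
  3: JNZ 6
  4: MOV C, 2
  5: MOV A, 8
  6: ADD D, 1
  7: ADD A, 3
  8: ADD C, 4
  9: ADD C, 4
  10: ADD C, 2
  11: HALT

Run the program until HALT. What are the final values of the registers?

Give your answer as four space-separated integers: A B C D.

Answer: 11 4 12 1

Derivation:
Step 1: PC=0 exec 'MOV A, 4'. After: A=4 B=0 C=0 D=0 ZF=0 PC=1
Step 2: PC=1 exec 'MOV B, 4'. After: A=4 B=4 C=0 D=0 ZF=0 PC=2
Step 3: PC=2 exec 'SUB A, B'. After: A=0 B=4 C=0 D=0 ZF=1 PC=3
Step 4: PC=3 exec 'JNZ 6'. After: A=0 B=4 C=0 D=0 ZF=1 PC=4
Step 5: PC=4 exec 'MOV C, 2'. After: A=0 B=4 C=2 D=0 ZF=1 PC=5
Step 6: PC=5 exec 'MOV A, 8'. After: A=8 B=4 C=2 D=0 ZF=1 PC=6
Step 7: PC=6 exec 'ADD D, 1'. After: A=8 B=4 C=2 D=1 ZF=0 PC=7
Step 8: PC=7 exec 'ADD A, 3'. After: A=11 B=4 C=2 D=1 ZF=0 PC=8
Step 9: PC=8 exec 'ADD C, 4'. After: A=11 B=4 C=6 D=1 ZF=0 PC=9
Step 10: PC=9 exec 'ADD C, 4'. After: A=11 B=4 C=10 D=1 ZF=0 PC=10
Step 11: PC=10 exec 'ADD C, 2'. After: A=11 B=4 C=12 D=1 ZF=0 PC=11
Step 12: PC=11 exec 'HALT'. After: A=11 B=4 C=12 D=1 ZF=0 PC=11 HALTED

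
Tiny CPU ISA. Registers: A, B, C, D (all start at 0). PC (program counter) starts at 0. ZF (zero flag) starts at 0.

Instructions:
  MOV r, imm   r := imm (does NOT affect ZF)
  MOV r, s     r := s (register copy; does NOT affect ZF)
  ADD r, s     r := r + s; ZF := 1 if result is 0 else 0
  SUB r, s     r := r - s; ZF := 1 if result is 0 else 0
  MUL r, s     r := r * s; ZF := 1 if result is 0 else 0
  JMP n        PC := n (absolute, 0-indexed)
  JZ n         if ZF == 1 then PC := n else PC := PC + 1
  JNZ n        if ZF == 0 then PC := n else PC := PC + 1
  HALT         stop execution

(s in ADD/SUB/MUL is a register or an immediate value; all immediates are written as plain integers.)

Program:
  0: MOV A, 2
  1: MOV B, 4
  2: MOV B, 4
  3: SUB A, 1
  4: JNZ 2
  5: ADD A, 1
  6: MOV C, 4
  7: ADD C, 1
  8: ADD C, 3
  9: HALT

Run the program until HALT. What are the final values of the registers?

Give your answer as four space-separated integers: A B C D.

Answer: 1 4 8 0

Derivation:
Step 1: PC=0 exec 'MOV A, 2'. After: A=2 B=0 C=0 D=0 ZF=0 PC=1
Step 2: PC=1 exec 'MOV B, 4'. After: A=2 B=4 C=0 D=0 ZF=0 PC=2
Step 3: PC=2 exec 'MOV B, 4'. After: A=2 B=4 C=0 D=0 ZF=0 PC=3
Step 4: PC=3 exec 'SUB A, 1'. After: A=1 B=4 C=0 D=0 ZF=0 PC=4
Step 5: PC=4 exec 'JNZ 2'. After: A=1 B=4 C=0 D=0 ZF=0 PC=2
Step 6: PC=2 exec 'MOV B, 4'. After: A=1 B=4 C=0 D=0 ZF=0 PC=3
Step 7: PC=3 exec 'SUB A, 1'. After: A=0 B=4 C=0 D=0 ZF=1 PC=4
Step 8: PC=4 exec 'JNZ 2'. After: A=0 B=4 C=0 D=0 ZF=1 PC=5
Step 9: PC=5 exec 'ADD A, 1'. After: A=1 B=4 C=0 D=0 ZF=0 PC=6
Step 10: PC=6 exec 'MOV C, 4'. After: A=1 B=4 C=4 D=0 ZF=0 PC=7
Step 11: PC=7 exec 'ADD C, 1'. After: A=1 B=4 C=5 D=0 ZF=0 PC=8
Step 12: PC=8 exec 'ADD C, 3'. After: A=1 B=4 C=8 D=0 ZF=0 PC=9
Step 13: PC=9 exec 'HALT'. After: A=1 B=4 C=8 D=0 ZF=0 PC=9 HALTED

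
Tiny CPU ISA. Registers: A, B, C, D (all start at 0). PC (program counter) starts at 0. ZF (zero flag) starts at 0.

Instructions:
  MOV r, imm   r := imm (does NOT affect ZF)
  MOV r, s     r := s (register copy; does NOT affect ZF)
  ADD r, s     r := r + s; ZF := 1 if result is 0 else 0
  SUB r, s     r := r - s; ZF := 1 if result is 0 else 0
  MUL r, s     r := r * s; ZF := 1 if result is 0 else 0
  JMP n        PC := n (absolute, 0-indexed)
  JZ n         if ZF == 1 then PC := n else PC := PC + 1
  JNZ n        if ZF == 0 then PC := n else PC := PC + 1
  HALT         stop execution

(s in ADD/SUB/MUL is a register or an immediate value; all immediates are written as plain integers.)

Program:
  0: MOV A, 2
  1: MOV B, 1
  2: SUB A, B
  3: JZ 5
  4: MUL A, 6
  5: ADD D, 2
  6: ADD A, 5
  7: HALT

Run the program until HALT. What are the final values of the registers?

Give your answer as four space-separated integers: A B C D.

Answer: 11 1 0 2

Derivation:
Step 1: PC=0 exec 'MOV A, 2'. After: A=2 B=0 C=0 D=0 ZF=0 PC=1
Step 2: PC=1 exec 'MOV B, 1'. After: A=2 B=1 C=0 D=0 ZF=0 PC=2
Step 3: PC=2 exec 'SUB A, B'. After: A=1 B=1 C=0 D=0 ZF=0 PC=3
Step 4: PC=3 exec 'JZ 5'. After: A=1 B=1 C=0 D=0 ZF=0 PC=4
Step 5: PC=4 exec 'MUL A, 6'. After: A=6 B=1 C=0 D=0 ZF=0 PC=5
Step 6: PC=5 exec 'ADD D, 2'. After: A=6 B=1 C=0 D=2 ZF=0 PC=6
Step 7: PC=6 exec 'ADD A, 5'. After: A=11 B=1 C=0 D=2 ZF=0 PC=7
Step 8: PC=7 exec 'HALT'. After: A=11 B=1 C=0 D=2 ZF=0 PC=7 HALTED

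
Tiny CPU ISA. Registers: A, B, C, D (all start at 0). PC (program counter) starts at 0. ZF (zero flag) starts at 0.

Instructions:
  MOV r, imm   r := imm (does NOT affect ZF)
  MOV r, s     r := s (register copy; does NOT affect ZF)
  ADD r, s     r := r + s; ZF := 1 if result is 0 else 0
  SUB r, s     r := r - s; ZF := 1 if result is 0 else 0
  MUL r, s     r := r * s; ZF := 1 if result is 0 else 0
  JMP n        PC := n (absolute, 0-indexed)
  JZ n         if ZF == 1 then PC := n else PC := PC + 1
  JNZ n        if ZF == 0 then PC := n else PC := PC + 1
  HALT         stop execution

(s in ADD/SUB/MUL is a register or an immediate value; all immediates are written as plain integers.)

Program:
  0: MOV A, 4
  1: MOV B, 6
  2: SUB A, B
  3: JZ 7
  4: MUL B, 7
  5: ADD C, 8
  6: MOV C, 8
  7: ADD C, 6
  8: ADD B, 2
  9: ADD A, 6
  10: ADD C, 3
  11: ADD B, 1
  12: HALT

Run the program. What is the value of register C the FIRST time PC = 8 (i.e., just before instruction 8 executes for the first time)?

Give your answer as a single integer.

Step 1: PC=0 exec 'MOV A, 4'. After: A=4 B=0 C=0 D=0 ZF=0 PC=1
Step 2: PC=1 exec 'MOV B, 6'. After: A=4 B=6 C=0 D=0 ZF=0 PC=2
Step 3: PC=2 exec 'SUB A, B'. After: A=-2 B=6 C=0 D=0 ZF=0 PC=3
Step 4: PC=3 exec 'JZ 7'. After: A=-2 B=6 C=0 D=0 ZF=0 PC=4
Step 5: PC=4 exec 'MUL B, 7'. After: A=-2 B=42 C=0 D=0 ZF=0 PC=5
Step 6: PC=5 exec 'ADD C, 8'. After: A=-2 B=42 C=8 D=0 ZF=0 PC=6
Step 7: PC=6 exec 'MOV C, 8'. After: A=-2 B=42 C=8 D=0 ZF=0 PC=7
Step 8: PC=7 exec 'ADD C, 6'. After: A=-2 B=42 C=14 D=0 ZF=0 PC=8
First time PC=8: C=14

14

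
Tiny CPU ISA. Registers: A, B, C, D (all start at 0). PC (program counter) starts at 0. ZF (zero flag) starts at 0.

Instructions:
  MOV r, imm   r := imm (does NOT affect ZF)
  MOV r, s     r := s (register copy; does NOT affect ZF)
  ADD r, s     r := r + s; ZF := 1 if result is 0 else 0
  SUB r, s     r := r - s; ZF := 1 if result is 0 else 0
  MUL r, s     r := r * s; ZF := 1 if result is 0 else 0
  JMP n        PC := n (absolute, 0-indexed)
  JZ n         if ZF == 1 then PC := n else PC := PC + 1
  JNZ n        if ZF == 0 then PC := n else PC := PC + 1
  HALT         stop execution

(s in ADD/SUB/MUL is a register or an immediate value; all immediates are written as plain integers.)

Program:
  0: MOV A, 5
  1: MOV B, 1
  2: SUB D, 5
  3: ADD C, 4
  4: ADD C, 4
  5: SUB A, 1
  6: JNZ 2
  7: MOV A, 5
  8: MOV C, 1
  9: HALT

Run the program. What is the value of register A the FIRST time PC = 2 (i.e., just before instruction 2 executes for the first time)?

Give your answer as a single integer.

Step 1: PC=0 exec 'MOV A, 5'. After: A=5 B=0 C=0 D=0 ZF=0 PC=1
Step 2: PC=1 exec 'MOV B, 1'. After: A=5 B=1 C=0 D=0 ZF=0 PC=2
First time PC=2: A=5

5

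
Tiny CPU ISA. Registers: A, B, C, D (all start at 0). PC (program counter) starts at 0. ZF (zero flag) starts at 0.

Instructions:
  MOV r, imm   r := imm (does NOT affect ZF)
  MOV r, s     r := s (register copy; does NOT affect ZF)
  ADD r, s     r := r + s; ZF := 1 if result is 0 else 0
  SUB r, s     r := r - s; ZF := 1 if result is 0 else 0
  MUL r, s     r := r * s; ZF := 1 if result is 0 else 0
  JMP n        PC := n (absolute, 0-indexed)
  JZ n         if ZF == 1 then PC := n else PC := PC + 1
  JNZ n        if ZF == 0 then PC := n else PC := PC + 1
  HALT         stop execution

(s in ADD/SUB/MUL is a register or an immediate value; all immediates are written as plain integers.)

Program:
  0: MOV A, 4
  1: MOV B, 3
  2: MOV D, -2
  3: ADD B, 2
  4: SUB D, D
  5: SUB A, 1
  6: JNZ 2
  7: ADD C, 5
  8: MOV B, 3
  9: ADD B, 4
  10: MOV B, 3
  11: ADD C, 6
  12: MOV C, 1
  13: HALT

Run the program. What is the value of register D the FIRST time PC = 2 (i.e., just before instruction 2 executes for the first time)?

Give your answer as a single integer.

Step 1: PC=0 exec 'MOV A, 4'. After: A=4 B=0 C=0 D=0 ZF=0 PC=1
Step 2: PC=1 exec 'MOV B, 3'. After: A=4 B=3 C=0 D=0 ZF=0 PC=2
First time PC=2: D=0

0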